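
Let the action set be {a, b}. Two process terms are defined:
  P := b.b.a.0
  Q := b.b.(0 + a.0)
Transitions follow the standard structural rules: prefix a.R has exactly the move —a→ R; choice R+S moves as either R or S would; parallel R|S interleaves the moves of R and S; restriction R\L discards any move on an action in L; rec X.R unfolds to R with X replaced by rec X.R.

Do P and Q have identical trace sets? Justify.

trace-equivalent

Reachable graph of P (4 states):
  m0 = b.b.a.0 ⊢ ··b··> m1
  m1 = b.a.0 ⊢ ··b··> m2
  m2 = a.0 ⊢ ··a··> m3
  m3 = 0 ⊢ deadlocked
Reachable graph of Q (4 states):
  n0 = b.b.(0 + a.0) ⊢ ··b··> n1
  n1 = b.(0 + a.0) ⊢ ··b··> n2
  n2 = 0 + a.0 ⊢ ··a··> n3
  n3 = 0 ⊢ deadlocked
Bisimilarity quotient blocks:
  B0 = {m0, n0}
  B1 = {m1, n1}
  B2 = {m2, n2}
  B3 = {m3, n3}
m0 ∈ B0, n0 ∈ B0 → same block
Bisimilar ⇒ trace-equivalent.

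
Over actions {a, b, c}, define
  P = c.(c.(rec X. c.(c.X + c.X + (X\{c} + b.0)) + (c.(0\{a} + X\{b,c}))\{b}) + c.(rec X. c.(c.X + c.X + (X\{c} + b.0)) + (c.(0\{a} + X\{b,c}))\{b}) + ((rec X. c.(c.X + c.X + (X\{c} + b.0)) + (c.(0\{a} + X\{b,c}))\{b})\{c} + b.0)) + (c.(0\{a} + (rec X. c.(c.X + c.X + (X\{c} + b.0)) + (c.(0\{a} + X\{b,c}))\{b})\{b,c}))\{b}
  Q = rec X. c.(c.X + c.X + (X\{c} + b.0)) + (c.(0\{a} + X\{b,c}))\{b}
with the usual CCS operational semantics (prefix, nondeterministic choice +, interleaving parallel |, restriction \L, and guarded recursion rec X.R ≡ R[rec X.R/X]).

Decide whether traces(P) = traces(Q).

trace-equivalent

LTS(P): 5 reachable states
  u0 = c.(c.(rec X. c.(c.X + c.X + (X\{c} + b.0)) + (c.(0\{a} + X\{b,c}))\{b}) + c.(rec X. c.(c.X + c.X + (X\{c} + b.0)) + (c.(0\{a} + X\{b,c}))\{b}) + ((rec X. c.(c.X + c.X + (X\{c} + b.0)) + (c.(0\{a} + X\{b,c}))\{b})\{c} + b.0)) + (c.(0\{a} + (rec X. c.(c.X + c.X + (X\{c} + b.0)) + (c.(0\{a} + X\{b,c}))\{b})\{b,c}))\{b} → =c=> u1, =c=> u2
  u1 = (0\{a} + (rec X. c.(c.X + c.X + (X\{c} + b.0)) + (c.(0\{a} + X\{b,c}))\{b})\{b,c})\{b} → ·
  u2 = c.(rec X. c.(c.X + c.X + (X\{c} + b.0)) + (c.(0\{a} + X\{b,c}))\{b}) + c.(rec X. c.(c.X + c.X + (X\{c} + b.0)) + (c.(0\{a} + X\{b,c}))\{b}) + ((rec X. c.(c.X + c.X + (X\{c} + b.0)) + (c.(0\{a} + X\{b,c}))\{b})\{c} + b.0) → =b=> u3, =c=> u4
  u3 = 0 → ·
  u4 = rec X. c.(c.X + c.X + (X\{c} + b.0)) + (c.(0\{a} + X\{b,c}))\{b} → =c=> u1, =c=> u2
LTS(Q): 4 reachable states
  v0 = rec X. c.(c.X + c.X + (X\{c} + b.0)) + (c.(0\{a} + X\{b,c}))\{b} → =c=> v1, =c=> v2
  v1 = (0\{a} + (rec X. c.(c.X + c.X + (X\{c} + b.0)) + (c.(0\{a} + X\{b,c}))\{b})\{b,c})\{b} → ·
  v2 = c.(rec X. c.(c.X + c.X + (X\{c} + b.0)) + (c.(0\{a} + X\{b,c}))\{b}) + c.(rec X. c.(c.X + c.X + (X\{c} + b.0)) + (c.(0\{a} + X\{b,c}))\{b}) + ((rec X. c.(c.X + c.X + (X\{c} + b.0)) + (c.(0\{a} + X\{b,c}))\{b})\{c} + b.0) → =b=> v3, =c=> v0
  v3 = 0 → ·
Coarsest stable partition (strong bisimilarity classes):
  B0 = {u0, u4, v0}
  B1 = {u2, v2}
  B2 = {u1, u3, v1, v3}
u0 ∈ B0, v0 ∈ B0 → same block
Bisimilar ⇒ trace-equivalent.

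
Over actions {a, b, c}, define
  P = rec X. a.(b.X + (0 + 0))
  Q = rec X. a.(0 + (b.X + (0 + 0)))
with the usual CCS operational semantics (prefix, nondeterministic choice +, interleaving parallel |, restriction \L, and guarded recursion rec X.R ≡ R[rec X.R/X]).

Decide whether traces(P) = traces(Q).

LTS(P): 2 reachable states
  s0 = rec X. a.(b.X + (0 + 0)) has moves --a--▸ s1
  s1 = b.(rec X. a.(b.X + (0 + 0))) + (0 + 0) has moves --b--▸ s0
LTS(Q): 2 reachable states
  t0 = rec X. a.(0 + (b.X + (0 + 0))) has moves --a--▸ t1
  t1 = 0 + (b.(rec X. a.(0 + (b.X + (0 + 0)))) + (0 + 0)) has moves --b--▸ t0
Partition-refinement fixed point:
  B0 = {s0, t0}
  B1 = {s1, t1}
s0 ∈ B0, t0 ∈ B0 → same block
Bisimilar ⇒ trace-equivalent.

traces(P) = traces(Q)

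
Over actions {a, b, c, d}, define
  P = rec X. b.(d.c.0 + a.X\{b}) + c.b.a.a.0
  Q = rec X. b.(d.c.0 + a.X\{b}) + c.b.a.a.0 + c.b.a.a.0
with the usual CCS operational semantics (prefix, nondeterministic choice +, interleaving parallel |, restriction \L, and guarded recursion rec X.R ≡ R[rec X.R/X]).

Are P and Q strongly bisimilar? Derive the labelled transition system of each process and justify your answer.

P's transition system — 9 states:
  p0 = rec X. b.(d.c.0 + a.X\{b}) + c.b.a.a.0 ⊢ --b--▸ p1, --c--▸ p2
  p1 = d.c.0 + a.(rec X. b.(d.c.0 + a.X\{b}) + c.b.a.a.0)\{b} ⊢ --a--▸ p3, --d--▸ p4
  p2 = b.a.a.0 ⊢ --b--▸ p5
  p3 = (rec X. b.(d.c.0 + a.X\{b}) + c.b.a.a.0)\{b} ⊢ --c--▸ p6
  p4 = c.0 ⊢ --c--▸ p7
  p5 = a.a.0 ⊢ --a--▸ p8
  p6 = (b.a.a.0)\{b} ⊢ (no moves)
  p7 = 0 ⊢ (no moves)
  p8 = a.0 ⊢ --a--▸ p7
Q's transition system — 9 states:
  q0 = rec X. b.(d.c.0 + a.X\{b}) + c.b.a.a.0 + c.b.a.a.0 ⊢ --b--▸ q1, --c--▸ q2
  q1 = d.c.0 + a.(rec X. b.(d.c.0 + a.X\{b}) + c.b.a.a.0 + c.b.a.a.0)\{b} ⊢ --a--▸ q3, --d--▸ q4
  q2 = b.a.a.0 ⊢ --b--▸ q5
  q3 = (rec X. b.(d.c.0 + a.X\{b}) + c.b.a.a.0 + c.b.a.a.0)\{b} ⊢ --c--▸ q6
  q4 = c.0 ⊢ --c--▸ q7
  q5 = a.a.0 ⊢ --a--▸ q8
  q6 = (b.a.a.0)\{b} ⊢ (no moves)
  q7 = 0 ⊢ (no moves)
  q8 = a.0 ⊢ --a--▸ q7
Coarsest stable partition (strong bisimilarity classes):
  B0 = {p0, q0}
  B1 = {p2, q2}
  B2 = {p5, q5}
  B3 = {p8, q8}
  B4 = {p6, p7, q6, q7}
  B5 = {p1, q1}
  B6 = {p3, p4, q3, q4}
p0 ∈ B0, q0 ∈ B0 → same block

P ~ Q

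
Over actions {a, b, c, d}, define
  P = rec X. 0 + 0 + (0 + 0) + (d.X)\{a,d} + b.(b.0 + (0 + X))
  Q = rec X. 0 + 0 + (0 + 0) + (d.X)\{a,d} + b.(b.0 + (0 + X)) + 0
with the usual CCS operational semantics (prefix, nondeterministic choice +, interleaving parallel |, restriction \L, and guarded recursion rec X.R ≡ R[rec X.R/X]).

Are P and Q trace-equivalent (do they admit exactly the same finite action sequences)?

traces(P) = traces(Q)

Reachable graph of P (3 states):
  u0 = rec X. 0 + 0 + (0 + 0) + (d.X)\{a,d} + b.(b.0 + (0 + X)) ⊢ =b=> u1
  u1 = b.0 + (0 + (rec X. 0 + 0 + (0 + 0) + (d.X)\{a,d} + b.(b.0 + (0 + X)))) ⊢ =b=> u1, =b=> u2
  u2 = 0 ⊢ deadlocked
Reachable graph of Q (3 states):
  v0 = rec X. 0 + 0 + (0 + 0) + (d.X)\{a,d} + b.(b.0 + (0 + X)) + 0 ⊢ =b=> v1
  v1 = b.0 + (0 + (rec X. 0 + 0 + (0 + 0) + (d.X)\{a,d} + b.(b.0 + (0 + X)) + 0)) ⊢ =b=> v1, =b=> v2
  v2 = 0 ⊢ deadlocked
Coarsest stable partition (strong bisimilarity classes):
  B0 = {u0, v0}
  B1 = {u1, v1}
  B2 = {u2, v2}
u0 ∈ B0, v0 ∈ B0 → same block
Bisimilar ⇒ trace-equivalent.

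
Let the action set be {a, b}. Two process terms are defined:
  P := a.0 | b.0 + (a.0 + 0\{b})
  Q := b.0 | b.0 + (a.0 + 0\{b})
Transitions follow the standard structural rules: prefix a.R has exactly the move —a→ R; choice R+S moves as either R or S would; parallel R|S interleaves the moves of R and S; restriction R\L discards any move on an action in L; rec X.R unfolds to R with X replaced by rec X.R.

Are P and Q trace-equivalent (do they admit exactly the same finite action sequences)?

trace-distinct — witness ⟨ab⟩

P's transition system — 5 states:
  s0 = a.0 | b.0 + (a.0 + 0\{b}) ⊢ --a--▸ s1, --a--▸ s2, --b--▸ s3
  s1 = 0 ⊢ ·
  s2 = 0 | b.0 ⊢ --b--▸ s4
  s3 = a.0 | 0 ⊢ --a--▸ s4
  s4 = 0 | 0 ⊢ ·
Q's transition system — 5 states:
  t0 = b.0 | b.0 + (a.0 + 0\{b}) ⊢ --a--▸ t1, --b--▸ t2, --b--▸ t3
  t1 = 0 ⊢ ·
  t2 = 0 | b.0 ⊢ --b--▸ t4
  t3 = b.0 | 0 ⊢ --b--▸ t4
  t4 = 0 | 0 ⊢ ·
Run σ = ⟨ab⟩ on P: start {s0}
  [1] a ⇒ {s1, s2}
  [2] b ⇒ {s4}
  ✓ P
Run σ = ⟨ab⟩ on Q: start {t0}
  [1] a ⇒ {t1}
  [2] b ⇒ ∅  — Q cannot continue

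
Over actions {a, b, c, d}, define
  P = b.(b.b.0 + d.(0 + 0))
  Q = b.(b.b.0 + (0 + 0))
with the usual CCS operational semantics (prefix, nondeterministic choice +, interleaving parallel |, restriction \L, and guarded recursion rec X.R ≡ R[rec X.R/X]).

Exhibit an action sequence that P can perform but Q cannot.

LTS(P): 5 reachable states
  u0 = b.(b.b.0 + d.(0 + 0)) ⊢ —b→ u1
  u1 = b.b.0 + d.(0 + 0) ⊢ —b→ u2, —d→ u3
  u2 = b.0 ⊢ —b→ u4
  u3 = 0 + 0 ⊢ (no moves)
  u4 = 0 ⊢ (no moves)
LTS(Q): 4 reachable states
  v0 = b.(b.b.0 + (0 + 0)) ⊢ —b→ v1
  v1 = b.b.0 + (0 + 0) ⊢ —b→ v2
  v2 = b.0 ⊢ —b→ v3
  v3 = 0 ⊢ (no moves)
Executing bd from P (initial set {u0}):
  step 1 (b): {u1}
  step 2 (d): {u3}
  P completes σ.
Executing bd from Q (initial set {v0}):
  step 1 (b): {v1}
  step 2 (d): ∅ (Q stuck)

bd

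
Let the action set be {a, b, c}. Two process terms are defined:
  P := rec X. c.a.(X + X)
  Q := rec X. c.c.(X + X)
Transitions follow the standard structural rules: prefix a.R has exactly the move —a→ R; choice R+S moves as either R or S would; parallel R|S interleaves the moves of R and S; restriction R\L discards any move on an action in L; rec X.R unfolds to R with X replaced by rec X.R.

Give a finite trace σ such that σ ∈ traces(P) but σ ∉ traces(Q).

LTS(P): 3 reachable states
  u0 = rec X. c.a.(X + X) → —c→ u1
  u1 = a.((rec X. c.a.(X + X)) + (rec X. c.a.(X + X))) → —a→ u2
  u2 = (rec X. c.a.(X + X)) + (rec X. c.a.(X + X)) → —c→ u1
LTS(Q): 3 reachable states
  v0 = rec X. c.c.(X + X) → —c→ v1
  v1 = c.((rec X. c.c.(X + X)) + (rec X. c.c.(X + X))) → —c→ v2
  v2 = (rec X. c.c.(X + X)) + (rec X. c.c.(X + X)) → —c→ v1
Run σ = ⟨ca⟩ on P: start {u0}
  [1] c ⇒ {u1}
  [2] a ⇒ {u2}
  P completes σ.
Run σ = ⟨ca⟩ on Q: start {v0}
  [1] c ⇒ {v1}
  [2] a ⇒ ∅ (Q stuck)

ca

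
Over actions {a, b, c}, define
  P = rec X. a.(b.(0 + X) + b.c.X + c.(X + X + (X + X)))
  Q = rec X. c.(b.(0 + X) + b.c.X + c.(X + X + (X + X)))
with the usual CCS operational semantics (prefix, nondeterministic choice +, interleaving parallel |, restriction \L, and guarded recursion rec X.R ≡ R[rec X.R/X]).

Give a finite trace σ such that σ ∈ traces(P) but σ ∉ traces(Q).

a

P's transition system — 5 states:
  u0 = rec X. a.(b.(0 + X) + b.c.X + c.(X + X + (X + X))) ⊢ -a-> u1
  u1 = b.(0 + (rec X. a.(b.(0 + X) + b.c.X + c.(X + X + (X + X))))) + b.c.(rec X. a.(b.(0 + X) + b.c.X + c.(X + X + (X + X)))) + c.((rec X. a.(b.(0 + X) + b.c.X + c.(X + X + (X + X)))) + (rec X. a.(b.(0 + X) + b.c.X + c.(X + X + (X + X)))) + ((rec X. a.(b.(0 + X) + b.c.X + c.(X + X + (X + X)))) + (rec X. a.(b.(0 + X) + b.c.X + c.(X + X + (X + X)))))) ⊢ -b-> u2, -b-> u3, -c-> u4
  u2 = 0 + (rec X. a.(b.(0 + X) + b.c.X + c.(X + X + (X + X)))) ⊢ -a-> u1
  u3 = c.(rec X. a.(b.(0 + X) + b.c.X + c.(X + X + (X + X)))) ⊢ -c-> u0
  u4 = (rec X. a.(b.(0 + X) + b.c.X + c.(X + X + (X + X)))) + (rec X. a.(b.(0 + X) + b.c.X + c.(X + X + (X + X)))) + ((rec X. a.(b.(0 + X) + b.c.X + c.(X + X + (X + X)))) + (rec X. a.(b.(0 + X) + b.c.X + c.(X + X + (X + X))))) ⊢ -a-> u1
Q's transition system — 5 states:
  v0 = rec X. c.(b.(0 + X) + b.c.X + c.(X + X + (X + X))) ⊢ -c-> v1
  v1 = b.(0 + (rec X. c.(b.(0 + X) + b.c.X + c.(X + X + (X + X))))) + b.c.(rec X. c.(b.(0 + X) + b.c.X + c.(X + X + (X + X)))) + c.((rec X. c.(b.(0 + X) + b.c.X + c.(X + X + (X + X)))) + (rec X. c.(b.(0 + X) + b.c.X + c.(X + X + (X + X)))) + ((rec X. c.(b.(0 + X) + b.c.X + c.(X + X + (X + X)))) + (rec X. c.(b.(0 + X) + b.c.X + c.(X + X + (X + X)))))) ⊢ -b-> v2, -b-> v3, -c-> v4
  v2 = 0 + (rec X. c.(b.(0 + X) + b.c.X + c.(X + X + (X + X)))) ⊢ -c-> v1
  v3 = c.(rec X. c.(b.(0 + X) + b.c.X + c.(X + X + (X + X)))) ⊢ -c-> v0
  v4 = (rec X. c.(b.(0 + X) + b.c.X + c.(X + X + (X + X)))) + (rec X. c.(b.(0 + X) + b.c.X + c.(X + X + (X + X)))) + ((rec X. c.(b.(0 + X) + b.c.X + c.(X + X + (X + X)))) + (rec X. c.(b.(0 + X) + b.c.X + c.(X + X + (X + X))))) ⊢ -c-> v1
Run σ = ⟨a⟩ on P: start {u0}
  step 1 (a): {u1}
  — P admits the full trace.
Run σ = ⟨a⟩ on Q: start {v0}
  step 1 (a): ∅  — Q cannot continue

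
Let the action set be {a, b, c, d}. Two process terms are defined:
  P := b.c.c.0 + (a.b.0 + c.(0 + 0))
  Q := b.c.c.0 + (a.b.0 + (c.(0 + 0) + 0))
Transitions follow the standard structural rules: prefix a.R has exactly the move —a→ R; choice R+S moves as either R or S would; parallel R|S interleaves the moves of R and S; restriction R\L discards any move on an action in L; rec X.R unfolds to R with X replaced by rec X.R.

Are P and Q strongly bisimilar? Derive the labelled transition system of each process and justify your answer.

P's transition system — 6 states:
  p0 = b.c.c.0 + (a.b.0 + c.(0 + 0)) ⊢ --a--▸ p1, --b--▸ p2, --c--▸ p3
  p1 = b.0 ⊢ --b--▸ p4
  p2 = c.c.0 ⊢ --c--▸ p5
  p3 = 0 + 0 ⊢ stopped
  p4 = 0 ⊢ stopped
  p5 = c.0 ⊢ --c--▸ p4
Q's transition system — 6 states:
  q0 = b.c.c.0 + (a.b.0 + (c.(0 + 0) + 0)) ⊢ --a--▸ q1, --b--▸ q2, --c--▸ q3
  q1 = b.0 ⊢ --b--▸ q4
  q2 = c.c.0 ⊢ --c--▸ q5
  q3 = 0 + 0 ⊢ stopped
  q4 = 0 ⊢ stopped
  q5 = c.0 ⊢ --c--▸ q4
Bisimilarity quotient blocks:
  B0 = {p0, q0}
  B1 = {p2, q2}
  B2 = {p5, q5}
  B3 = {p3, p4, q3, q4}
  B4 = {p1, q1}
p0 ∈ B0, q0 ∈ B0 → same block

P ~ Q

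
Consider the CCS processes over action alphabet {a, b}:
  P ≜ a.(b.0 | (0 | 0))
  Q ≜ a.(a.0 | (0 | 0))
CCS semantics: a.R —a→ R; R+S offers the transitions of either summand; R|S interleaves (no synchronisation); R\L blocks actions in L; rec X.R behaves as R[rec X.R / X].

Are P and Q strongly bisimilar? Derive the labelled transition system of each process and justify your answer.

LTS(P): 3 reachable states
  s0 = a.(b.0 | (0 | 0)) | --a--▸ s1
  s1 = b.0 | (0 | 0) | --b--▸ s2
  s2 = 0 | (0 | 0) | (no moves)
LTS(Q): 3 reachable states
  t0 = a.(a.0 | (0 | 0)) | --a--▸ t1
  t1 = a.0 | (0 | 0) | --a--▸ t2
  t2 = 0 | (0 | 0) | (no moves)
Partition-refinement fixed point:
  B0 = {s0}
  B1 = {s1}
  B2 = {s2, t2}
  B3 = {t0}
  B4 = {t1}
s0 ∈ B0, t0 ∈ B3 → different blocks

NO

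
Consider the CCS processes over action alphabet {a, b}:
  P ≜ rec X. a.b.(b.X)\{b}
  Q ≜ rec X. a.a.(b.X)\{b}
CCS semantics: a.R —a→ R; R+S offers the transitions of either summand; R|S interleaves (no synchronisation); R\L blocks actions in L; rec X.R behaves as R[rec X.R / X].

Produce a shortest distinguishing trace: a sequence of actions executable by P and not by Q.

P's transition system — 3 states:
  p0 = rec X. a.b.(b.X)\{b} | ··a··> p1
  p1 = b.(b.(rec X. a.b.(b.X)\{b}))\{b} | ··b··> p2
  p2 = (b.(rec X. a.b.(b.X)\{b}))\{b} | ∅
Q's transition system — 3 states:
  q0 = rec X. a.a.(b.X)\{b} | ··a··> q1
  q1 = a.(b.(rec X. a.a.(b.X)\{b}))\{b} | ··a··> q2
  q2 = (b.(rec X. a.a.(b.X)\{b}))\{b} | ∅
Run σ = ⟨ab⟩ on P: start {p0}
  after a @ step 1: {p1}
  after b @ step 2: {p2}
  — P admits the full trace.
Run σ = ⟨ab⟩ on Q: start {q0}
  after a @ step 1: {q1}
  after b @ step 2: no successor for Q

ab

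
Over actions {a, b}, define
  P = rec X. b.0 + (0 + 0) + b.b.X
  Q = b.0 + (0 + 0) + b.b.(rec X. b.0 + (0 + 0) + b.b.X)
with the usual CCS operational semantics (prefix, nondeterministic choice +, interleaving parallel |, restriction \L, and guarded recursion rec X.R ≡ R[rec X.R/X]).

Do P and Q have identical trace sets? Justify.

YES

LTS(P): 3 reachable states
  p0 = rec X. b.0 + (0 + 0) + b.b.X → =b=> p1, =b=> p2
  p1 = 0 → deadlocked
  p2 = b.(rec X. b.0 + (0 + 0) + b.b.X) → =b=> p0
LTS(Q): 4 reachable states
  q0 = b.0 + (0 + 0) + b.b.(rec X. b.0 + (0 + 0) + b.b.X) → =b=> q1, =b=> q2
  q1 = 0 → deadlocked
  q2 = b.(rec X. b.0 + (0 + 0) + b.b.X) → =b=> q3
  q3 = rec X. b.0 + (0 + 0) + b.b.X → =b=> q1, =b=> q2
Coarsest stable partition (strong bisimilarity classes):
  B0 = {p0, q0, q3}
  B1 = {p2, q2}
  B2 = {p1, q1}
p0 ∈ B0, q0 ∈ B0 → same block
Bisimilar ⇒ trace-equivalent.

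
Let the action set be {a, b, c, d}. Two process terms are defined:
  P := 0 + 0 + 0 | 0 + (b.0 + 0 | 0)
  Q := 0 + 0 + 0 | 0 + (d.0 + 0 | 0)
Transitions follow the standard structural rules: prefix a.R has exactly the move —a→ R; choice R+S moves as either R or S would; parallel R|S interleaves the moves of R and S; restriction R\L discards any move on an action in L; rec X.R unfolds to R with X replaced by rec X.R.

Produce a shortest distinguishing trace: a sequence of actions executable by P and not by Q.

LTS(P): 2 reachable states
  m0 = 0 + 0 + 0 | 0 + (b.0 + 0 | 0) :: --b--▸ m1
  m1 = 0 :: (no moves)
LTS(Q): 2 reachable states
  n0 = 0 + 0 + 0 | 0 + (d.0 + 0 | 0) :: --d--▸ n1
  n1 = 0 :: (no moves)
Trace ⟨b⟩ through P, begin at {m0}:
  [1] b ⇒ {m1}
  P completes σ.
Trace ⟨b⟩ through Q, begin at {n0}:
  [1] b ⇒ no successor for Q

b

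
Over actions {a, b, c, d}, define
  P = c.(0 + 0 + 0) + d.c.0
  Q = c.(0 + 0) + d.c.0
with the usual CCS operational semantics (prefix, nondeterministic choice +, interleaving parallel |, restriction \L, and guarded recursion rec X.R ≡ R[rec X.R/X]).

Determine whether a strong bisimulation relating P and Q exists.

P ~ Q

P's transition system — 4 states:
  p0 = c.(0 + 0 + 0) + d.c.0 :: -c-> p1, -d-> p2
  p1 = 0 + 0 + 0 :: deadlocked
  p2 = c.0 :: -c-> p3
  p3 = 0 :: deadlocked
Q's transition system — 4 states:
  q0 = c.(0 + 0) + d.c.0 :: -c-> q1, -d-> q2
  q1 = 0 + 0 :: deadlocked
  q2 = c.0 :: -c-> q3
  q3 = 0 :: deadlocked
Bisimilarity quotient blocks:
  B0 = {p0, q0}
  B1 = {p1, p3, q1, q3}
  B2 = {p2, q2}
p0 ∈ B0, q0 ∈ B0 → same block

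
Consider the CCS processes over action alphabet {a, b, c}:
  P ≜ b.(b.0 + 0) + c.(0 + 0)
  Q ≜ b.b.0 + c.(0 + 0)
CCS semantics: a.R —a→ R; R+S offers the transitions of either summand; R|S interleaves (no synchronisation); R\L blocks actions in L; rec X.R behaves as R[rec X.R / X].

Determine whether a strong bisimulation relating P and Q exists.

LTS(P): 4 reachable states
  u0 = b.(b.0 + 0) + c.(0 + 0) ⊢ -b-> u1, -c-> u2
  u1 = b.0 + 0 ⊢ -b-> u3
  u2 = 0 + 0 ⊢ ∅
  u3 = 0 ⊢ ∅
LTS(Q): 4 reachable states
  v0 = b.b.0 + c.(0 + 0) ⊢ -b-> v1, -c-> v2
  v1 = b.0 ⊢ -b-> v3
  v2 = 0 + 0 ⊢ ∅
  v3 = 0 ⊢ ∅
Bisimilarity quotient blocks:
  B0 = {u0, v0}
  B1 = {u1, v1}
  B2 = {u2, u3, v2, v3}
u0 ∈ B0, v0 ∈ B0 → same block

YES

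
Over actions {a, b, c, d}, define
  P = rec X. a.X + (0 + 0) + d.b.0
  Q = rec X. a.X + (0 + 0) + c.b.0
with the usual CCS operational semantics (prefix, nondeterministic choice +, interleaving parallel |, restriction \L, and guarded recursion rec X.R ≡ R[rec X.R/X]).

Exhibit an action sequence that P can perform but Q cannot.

d

LTS(P): 3 reachable states
  u0 = rec X. a.X + (0 + 0) + d.b.0 → ··a··> u0, ··d··> u1
  u1 = b.0 → ··b··> u2
  u2 = 0 → ∅
LTS(Q): 3 reachable states
  v0 = rec X. a.X + (0 + 0) + c.b.0 → ··a··> v0, ··c··> v1
  v1 = b.0 → ··b··> v2
  v2 = 0 → ∅
Trace ⟨d⟩ through P, begin at {u0}:
  [1] d ⇒ {u1}
  P completes σ.
Trace ⟨d⟩ through Q, begin at {v0}:
  [1] d ⇒ no successor for Q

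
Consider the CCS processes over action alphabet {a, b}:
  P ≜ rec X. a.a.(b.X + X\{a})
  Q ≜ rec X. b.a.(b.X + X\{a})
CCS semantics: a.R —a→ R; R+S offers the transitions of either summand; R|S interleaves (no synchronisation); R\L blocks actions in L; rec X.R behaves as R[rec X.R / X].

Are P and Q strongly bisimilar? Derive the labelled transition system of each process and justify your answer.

P's transition system — 3 states:
  s0 = rec X. a.a.(b.X + X\{a}) ⊢ -a-> s1
  s1 = a.(b.(rec X. a.a.(b.X + X\{a})) + (rec X. a.a.(b.X + X\{a}))\{a}) ⊢ -a-> s2
  s2 = b.(rec X. a.a.(b.X + X\{a})) + (rec X. a.a.(b.X + X\{a}))\{a} ⊢ -b-> s0
Q's transition system — 4 states:
  t0 = rec X. b.a.(b.X + X\{a}) ⊢ -b-> t1
  t1 = a.(b.(rec X. b.a.(b.X + X\{a})) + (rec X. b.a.(b.X + X\{a}))\{a}) ⊢ -a-> t2
  t2 = b.(rec X. b.a.(b.X + X\{a})) + (rec X. b.a.(b.X + X\{a}))\{a} ⊢ -b-> t0, -b-> t3
  t3 = (a.(b.(rec X. b.a.(b.X + X\{a})) + (rec X. b.a.(b.X + X\{a}))\{a}))\{a} ⊢ stopped
Partition-refinement fixed point:
  B0 = {s0}
  B1 = {s1}
  B2 = {s2}
  B3 = {t0}
  B4 = {t1}
  B5 = {t2}
  B6 = {t3}
s0 ∈ B0, t0 ∈ B3 → different blocks

not bisimilar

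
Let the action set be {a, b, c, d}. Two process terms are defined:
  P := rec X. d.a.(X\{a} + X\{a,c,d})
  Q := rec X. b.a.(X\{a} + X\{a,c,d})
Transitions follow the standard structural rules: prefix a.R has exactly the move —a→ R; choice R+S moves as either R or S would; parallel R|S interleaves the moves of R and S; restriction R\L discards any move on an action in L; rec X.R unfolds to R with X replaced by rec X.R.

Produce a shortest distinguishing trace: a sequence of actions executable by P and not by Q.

LTS(P): 4 reachable states
  p0 = rec X. d.a.(X\{a} + X\{a,c,d}) :: -d-> p1
  p1 = a.((rec X. d.a.(X\{a} + X\{a,c,d}))\{a} + (rec X. d.a.(X\{a} + X\{a,c,d}))\{a,c,d}) :: -a-> p2
  p2 = (rec X. d.a.(X\{a} + X\{a,c,d}))\{a} + (rec X. d.a.(X\{a} + X\{a,c,d}))\{a,c,d} :: -d-> p3
  p3 = (a.((rec X. d.a.(X\{a} + X\{a,c,d}))\{a} + (rec X. d.a.(X\{a} + X\{a,c,d}))\{a,c,d}))\{a} :: ·
LTS(Q): 5 reachable states
  q0 = rec X. b.a.(X\{a} + X\{a,c,d}) :: -b-> q1
  q1 = a.((rec X. b.a.(X\{a} + X\{a,c,d}))\{a} + (rec X. b.a.(X\{a} + X\{a,c,d}))\{a,c,d}) :: -a-> q2
  q2 = (rec X. b.a.(X\{a} + X\{a,c,d}))\{a} + (rec X. b.a.(X\{a} + X\{a,c,d}))\{a,c,d} :: -b-> q3, -b-> q4
  q3 = (a.((rec X. b.a.(X\{a} + X\{a,c,d}))\{a} + (rec X. b.a.(X\{a} + X\{a,c,d}))\{a,c,d}))\{a,c,d} :: ·
  q4 = (a.((rec X. b.a.(X\{a} + X\{a,c,d}))\{a} + (rec X. b.a.(X\{a} + X\{a,c,d}))\{a,c,d}))\{a} :: ·
Run σ = ⟨d⟩ on P: start {p0}
  step 1 (d): {p1}
  P completes σ.
Run σ = ⟨d⟩ on Q: start {q0}
  step 1 (d): no successor for Q

d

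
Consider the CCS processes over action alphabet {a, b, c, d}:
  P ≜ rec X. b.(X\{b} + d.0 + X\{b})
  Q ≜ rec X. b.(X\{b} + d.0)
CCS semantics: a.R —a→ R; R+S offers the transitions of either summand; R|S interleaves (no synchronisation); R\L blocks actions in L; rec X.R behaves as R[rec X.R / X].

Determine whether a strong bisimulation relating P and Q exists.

Reachable graph of P (3 states):
  s0 = rec X. b.(X\{b} + d.0 + X\{b}) | —b→ s1
  s1 = (rec X. b.(X\{b} + d.0 + X\{b}))\{b} + d.0 + (rec X. b.(X\{b} + d.0 + X\{b}))\{b} | —d→ s2
  s2 = 0 | (no moves)
Reachable graph of Q (3 states):
  t0 = rec X. b.(X\{b} + d.0) | —b→ t1
  t1 = (rec X. b.(X\{b} + d.0))\{b} + d.0 | —d→ t2
  t2 = 0 | (no moves)
Partition-refinement fixed point:
  B0 = {s0, t0}
  B1 = {s1, t1}
  B2 = {s2, t2}
s0 ∈ B0, t0 ∈ B0 → same block

P ~ Q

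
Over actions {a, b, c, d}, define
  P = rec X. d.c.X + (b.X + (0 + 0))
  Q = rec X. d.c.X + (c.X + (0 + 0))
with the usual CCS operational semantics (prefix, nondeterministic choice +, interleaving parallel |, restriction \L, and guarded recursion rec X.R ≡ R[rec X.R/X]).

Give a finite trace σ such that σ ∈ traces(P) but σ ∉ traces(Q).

b

Reachable graph of P (2 states):
  p0 = rec X. d.c.X + (b.X + (0 + 0)) → =b=> p0, =d=> p1
  p1 = c.(rec X. d.c.X + (b.X + (0 + 0))) → =c=> p0
Reachable graph of Q (2 states):
  q0 = rec X. d.c.X + (c.X + (0 + 0)) → =c=> q0, =d=> q1
  q1 = c.(rec X. d.c.X + (c.X + (0 + 0))) → =c=> q0
Trace ⟨b⟩ through P, begin at {p0}:
  [1] b ⇒ {p0}
  — P admits the full trace.
Trace ⟨b⟩ through Q, begin at {q0}:
  [1] b ⇒ ∅  — Q cannot continue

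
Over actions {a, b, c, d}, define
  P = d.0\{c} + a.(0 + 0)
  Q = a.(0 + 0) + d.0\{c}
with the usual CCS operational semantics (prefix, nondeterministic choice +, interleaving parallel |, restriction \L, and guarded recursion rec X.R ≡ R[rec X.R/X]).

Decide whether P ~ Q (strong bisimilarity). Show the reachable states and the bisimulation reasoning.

bisimilar

Reachable graph of P (3 states):
  p0 = d.0\{c} + a.(0 + 0) :: =a=> p1, =d=> p2
  p1 = 0 + 0 :: deadlocked
  p2 = 0\{c} :: deadlocked
Reachable graph of Q (3 states):
  q0 = a.(0 + 0) + d.0\{c} :: =a=> q1, =d=> q2
  q1 = 0 + 0 :: deadlocked
  q2 = 0\{c} :: deadlocked
Coarsest stable partition (strong bisimilarity classes):
  B0 = {p0, q0}
  B1 = {p1, p2, q1, q2}
p0 ∈ B0, q0 ∈ B0 → same block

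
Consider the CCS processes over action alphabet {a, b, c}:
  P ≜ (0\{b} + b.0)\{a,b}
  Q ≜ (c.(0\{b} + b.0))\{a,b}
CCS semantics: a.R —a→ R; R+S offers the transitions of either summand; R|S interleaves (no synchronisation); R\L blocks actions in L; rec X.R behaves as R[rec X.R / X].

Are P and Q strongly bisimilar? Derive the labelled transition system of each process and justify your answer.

Reachable graph of P (1 states):
  s0 = (0\{b} + b.0)\{a,b} ⊢ ∅
Reachable graph of Q (2 states):
  t0 = (c.(0\{b} + b.0))\{a,b} ⊢ =c=> t1
  t1 = (0\{b} + b.0)\{a,b} ⊢ ∅
Coarsest stable partition (strong bisimilarity classes):
  B0 = {s0, t1}
  B1 = {t0}
s0 ∈ B0, t0 ∈ B1 → different blocks

not bisimilar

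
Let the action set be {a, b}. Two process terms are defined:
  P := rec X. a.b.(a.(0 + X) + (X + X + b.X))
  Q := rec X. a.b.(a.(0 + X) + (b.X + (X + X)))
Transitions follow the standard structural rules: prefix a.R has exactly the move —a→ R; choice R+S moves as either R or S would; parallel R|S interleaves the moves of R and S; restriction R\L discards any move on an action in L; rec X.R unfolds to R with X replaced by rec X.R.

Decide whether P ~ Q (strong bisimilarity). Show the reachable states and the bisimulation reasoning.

YES

P's transition system — 4 states:
  s0 = rec X. a.b.(a.(0 + X) + (X + X + b.X)) :: ··a··> s1
  s1 = b.(a.(0 + (rec X. a.b.(a.(0 + X) + (X + X + b.X)))) + ((rec X. a.b.(a.(0 + X) + (X + X + b.X))) + (rec X. a.b.(a.(0 + X) + (X + X + b.X))) + b.(rec X. a.b.(a.(0 + X) + (X + X + b.X))))) :: ··b··> s2
  s2 = a.(0 + (rec X. a.b.(a.(0 + X) + (X + X + b.X)))) + ((rec X. a.b.(a.(0 + X) + (X + X + b.X))) + (rec X. a.b.(a.(0 + X) + (X + X + b.X))) + b.(rec X. a.b.(a.(0 + X) + (X + X + b.X)))) :: ··a··> s1, ··a··> s3, ··b··> s0
  s3 = 0 + (rec X. a.b.(a.(0 + X) + (X + X + b.X))) :: ··a··> s1
Q's transition system — 4 states:
  t0 = rec X. a.b.(a.(0 + X) + (b.X + (X + X))) :: ··a··> t1
  t1 = b.(a.(0 + (rec X. a.b.(a.(0 + X) + (b.X + (X + X))))) + (b.(rec X. a.b.(a.(0 + X) + (b.X + (X + X)))) + ((rec X. a.b.(a.(0 + X) + (b.X + (X + X)))) + (rec X. a.b.(a.(0 + X) + (b.X + (X + X))))))) :: ··b··> t2
  t2 = a.(0 + (rec X. a.b.(a.(0 + X) + (b.X + (X + X))))) + (b.(rec X. a.b.(a.(0 + X) + (b.X + (X + X)))) + ((rec X. a.b.(a.(0 + X) + (b.X + (X + X)))) + (rec X. a.b.(a.(0 + X) + (b.X + (X + X)))))) :: ··a··> t1, ··a··> t3, ··b··> t0
  t3 = 0 + (rec X. a.b.(a.(0 + X) + (b.X + (X + X)))) :: ··a··> t1
Partition-refinement fixed point:
  B0 = {s0, s3, t0, t3}
  B1 = {s1, t1}
  B2 = {s2, t2}
s0 ∈ B0, t0 ∈ B0 → same block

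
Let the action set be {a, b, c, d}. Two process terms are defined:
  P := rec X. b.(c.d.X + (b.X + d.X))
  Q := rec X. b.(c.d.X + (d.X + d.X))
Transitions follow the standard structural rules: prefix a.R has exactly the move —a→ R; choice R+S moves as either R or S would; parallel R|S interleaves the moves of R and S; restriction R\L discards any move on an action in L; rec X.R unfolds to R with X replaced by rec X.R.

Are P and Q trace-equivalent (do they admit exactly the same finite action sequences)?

NO — witness ⟨bb⟩

LTS(P): 3 reachable states
  m0 = rec X. b.(c.d.X + (b.X + d.X)) :: —b→ m1
  m1 = c.d.(rec X. b.(c.d.X + (b.X + d.X))) + (b.(rec X. b.(c.d.X + (b.X + d.X))) + d.(rec X. b.(c.d.X + (b.X + d.X)))) :: —b→ m0, —c→ m2, —d→ m0
  m2 = d.(rec X. b.(c.d.X + (b.X + d.X))) :: —d→ m0
LTS(Q): 3 reachable states
  n0 = rec X. b.(c.d.X + (d.X + d.X)) :: —b→ n1
  n1 = c.d.(rec X. b.(c.d.X + (d.X + d.X))) + (d.(rec X. b.(c.d.X + (d.X + d.X))) + d.(rec X. b.(c.d.X + (d.X + d.X)))) :: —c→ n2, —d→ n0
  n2 = d.(rec X. b.(c.d.X + (d.X + d.X))) :: —d→ n0
Trace ⟨bb⟩ through P, begin at {m0}:
  after b @ step 1: {m1}
  after b @ step 2: {m0}
  P completes σ.
Trace ⟨bb⟩ through Q, begin at {n0}:
  after b @ step 1: {n1}
  after b @ step 2: ∅ (Q stuck)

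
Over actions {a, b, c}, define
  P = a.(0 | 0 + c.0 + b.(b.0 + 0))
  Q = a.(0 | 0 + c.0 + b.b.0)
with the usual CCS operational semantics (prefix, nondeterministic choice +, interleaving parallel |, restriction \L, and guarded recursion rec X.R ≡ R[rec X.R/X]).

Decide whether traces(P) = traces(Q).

LTS(P): 4 reachable states
  u0 = a.(0 | 0 + c.0 + b.(b.0 + 0)) :: ··a··> u1
  u1 = 0 | 0 + c.0 + b.(b.0 + 0) :: ··b··> u2, ··c··> u3
  u2 = b.0 + 0 :: ··b··> u3
  u3 = 0 :: (no moves)
LTS(Q): 4 reachable states
  v0 = a.(0 | 0 + c.0 + b.b.0) :: ··a··> v1
  v1 = 0 | 0 + c.0 + b.b.0 :: ··b··> v2, ··c··> v3
  v2 = b.0 :: ··b··> v3
  v3 = 0 :: (no moves)
Coarsest stable partition (strong bisimilarity classes):
  B0 = {u0, v0}
  B1 = {u1, v1}
  B2 = {u2, v2}
  B3 = {u3, v3}
u0 ∈ B0, v0 ∈ B0 → same block
Bisimilar ⇒ trace-equivalent.

traces(P) = traces(Q)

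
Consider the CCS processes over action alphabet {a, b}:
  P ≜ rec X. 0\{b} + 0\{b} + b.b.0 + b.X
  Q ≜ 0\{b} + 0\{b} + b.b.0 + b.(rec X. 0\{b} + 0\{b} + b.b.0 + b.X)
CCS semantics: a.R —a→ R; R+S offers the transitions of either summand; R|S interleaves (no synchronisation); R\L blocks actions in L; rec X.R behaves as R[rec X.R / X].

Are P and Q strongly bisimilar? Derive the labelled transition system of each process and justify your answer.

YES

P's transition system — 3 states:
  u0 = rec X. 0\{b} + 0\{b} + b.b.0 + b.X :: --b--▸ u0, --b--▸ u1
  u1 = b.0 :: --b--▸ u2
  u2 = 0 :: (no moves)
Q's transition system — 4 states:
  v0 = 0\{b} + 0\{b} + b.b.0 + b.(rec X. 0\{b} + 0\{b} + b.b.0 + b.X) :: --b--▸ v1, --b--▸ v2
  v1 = b.0 :: --b--▸ v3
  v2 = rec X. 0\{b} + 0\{b} + b.b.0 + b.X :: --b--▸ v1, --b--▸ v2
  v3 = 0 :: (no moves)
Bisimilarity quotient blocks:
  B0 = {u0, v0, v2}
  B1 = {u1, v1}
  B2 = {u2, v3}
u0 ∈ B0, v0 ∈ B0 → same block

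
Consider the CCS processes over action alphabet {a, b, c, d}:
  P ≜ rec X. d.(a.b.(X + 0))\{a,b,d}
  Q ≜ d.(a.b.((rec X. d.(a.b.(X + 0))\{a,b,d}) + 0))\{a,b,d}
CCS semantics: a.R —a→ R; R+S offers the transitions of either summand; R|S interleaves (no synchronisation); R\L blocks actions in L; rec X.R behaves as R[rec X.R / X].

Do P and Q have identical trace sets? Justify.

traces(P) = traces(Q)

LTS(P): 2 reachable states
  p0 = rec X. d.(a.b.(X + 0))\{a,b,d} | —d→ p1
  p1 = (a.b.((rec X. d.(a.b.(X + 0))\{a,b,d}) + 0))\{a,b,d} | ∅
LTS(Q): 2 reachable states
  q0 = d.(a.b.((rec X. d.(a.b.(X + 0))\{a,b,d}) + 0))\{a,b,d} | —d→ q1
  q1 = (a.b.((rec X. d.(a.b.(X + 0))\{a,b,d}) + 0))\{a,b,d} | ∅
Partition-refinement fixed point:
  B0 = {p0, q0}
  B1 = {p1, q1}
p0 ∈ B0, q0 ∈ B0 → same block
Bisimilar ⇒ trace-equivalent.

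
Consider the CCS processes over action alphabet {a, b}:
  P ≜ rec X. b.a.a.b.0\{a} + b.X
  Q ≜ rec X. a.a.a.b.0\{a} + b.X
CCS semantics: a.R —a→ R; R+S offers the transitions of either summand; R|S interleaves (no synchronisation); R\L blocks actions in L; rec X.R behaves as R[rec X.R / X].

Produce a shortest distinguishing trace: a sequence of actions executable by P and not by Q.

Reachable graph of P (5 states):
  s0 = rec X. b.a.a.b.0\{a} + b.X → —b→ s0, —b→ s1
  s1 = a.a.b.0\{a} → —a→ s2
  s2 = a.b.0\{a} → —a→ s3
  s3 = b.0\{a} → —b→ s4
  s4 = 0\{a} → (no moves)
Reachable graph of Q (5 states):
  t0 = rec X. a.a.a.b.0\{a} + b.X → —a→ t1, —b→ t0
  t1 = a.a.b.0\{a} → —a→ t2
  t2 = a.b.0\{a} → —a→ t3
  t3 = b.0\{a} → —b→ t4
  t4 = 0\{a} → (no moves)
Run σ = ⟨baab⟩ on P: start {s0}
  step 1 (b): {s0, s1}
  step 2 (a): {s2}
  step 3 (a): {s3}
  step 4 (b): {s4}
  — P admits the full trace.
Run σ = ⟨baab⟩ on Q: start {t0}
  step 1 (b): {t0}
  step 2 (a): {t1}
  step 3 (a): {t2}
  step 4 (b): no successor for Q

baab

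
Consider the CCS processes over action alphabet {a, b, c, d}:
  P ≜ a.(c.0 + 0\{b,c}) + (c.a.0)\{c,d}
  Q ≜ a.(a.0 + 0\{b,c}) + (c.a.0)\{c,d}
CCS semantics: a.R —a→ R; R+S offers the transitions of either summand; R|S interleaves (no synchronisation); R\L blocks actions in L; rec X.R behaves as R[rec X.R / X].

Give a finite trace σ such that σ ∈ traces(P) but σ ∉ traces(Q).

LTS(P): 3 reachable states
  p0 = a.(c.0 + 0\{b,c}) + (c.a.0)\{c,d} → —a→ p1
  p1 = c.0 + 0\{b,c} → —c→ p2
  p2 = 0 → ∅
LTS(Q): 3 reachable states
  q0 = a.(a.0 + 0\{b,c}) + (c.a.0)\{c,d} → —a→ q1
  q1 = a.0 + 0\{b,c} → —a→ q2
  q2 = 0 → ∅
Run σ = ⟨ac⟩ on P: start {p0}
  [1] a ⇒ {p1}
  [2] c ⇒ {p2}
  P completes σ.
Run σ = ⟨ac⟩ on Q: start {q0}
  [1] a ⇒ {q1}
  [2] c ⇒ ∅ (Q stuck)

ac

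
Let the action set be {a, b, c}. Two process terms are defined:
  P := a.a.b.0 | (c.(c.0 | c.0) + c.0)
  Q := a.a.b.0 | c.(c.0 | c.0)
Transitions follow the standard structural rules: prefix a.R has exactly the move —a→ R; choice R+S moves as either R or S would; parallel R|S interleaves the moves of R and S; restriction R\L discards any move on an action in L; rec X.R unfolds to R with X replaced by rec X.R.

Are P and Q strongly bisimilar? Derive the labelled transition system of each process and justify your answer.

LTS(P): 24 reachable states
  s0 = a.a.b.0 | (c.(c.0 | c.0) + c.0) ⊢ -a-> s1, -c-> s2, -c-> s3
  s1 = a.b.0 | (c.(c.0 | c.0) + c.0) ⊢ -a-> s4, -c-> s5, -c-> s6
  s2 = a.a.b.0 | (c.0 | c.0) ⊢ -a-> s5, -c-> s7, -c-> s8
  s3 = a.a.b.0 | 0 ⊢ -a-> s6
  s4 = b.0 | (c.(c.0 | c.0) + c.0) ⊢ -b-> s9, -c-> s10, -c-> s11
  s5 = a.b.0 | (c.0 | c.0) ⊢ -a-> s10, -c-> s12, -c-> s13
  s6 = a.b.0 | 0 ⊢ -a-> s11
  s7 = a.a.b.0 | (0 | c.0) ⊢ -a-> s12, -c-> s14
  s8 = a.a.b.0 | (c.0 | 0) ⊢ -a-> s13, -c-> s14
  s9 = 0 | (c.(c.0 | c.0) + c.0) ⊢ -c-> s15, -c-> s16
  s10 = b.0 | (c.0 | c.0) ⊢ -b-> s15, -c-> s17, -c-> s18
  s11 = b.0 | 0 ⊢ -b-> s16
  s12 = a.b.0 | (0 | c.0) ⊢ -a-> s17, -c-> s19
  s13 = a.b.0 | (c.0 | 0) ⊢ -a-> s18, -c-> s19
  s14 = a.a.b.0 | (0 | 0) ⊢ -a-> s19
  s15 = 0 | (c.0 | c.0) ⊢ -c-> s20, -c-> s21
  s16 = 0 | 0 ⊢ (no moves)
  s17 = b.0 | (0 | c.0) ⊢ -b-> s20, -c-> s22
  s18 = b.0 | (c.0 | 0) ⊢ -b-> s21, -c-> s22
  s19 = a.b.0 | (0 | 0) ⊢ -a-> s22
  s20 = 0 | (0 | c.0) ⊢ -c-> s23
  s21 = 0 | (c.0 | 0) ⊢ -c-> s23
  s22 = b.0 | (0 | 0) ⊢ -b-> s23
  s23 = 0 | (0 | 0) ⊢ (no moves)
LTS(Q): 20 reachable states
  t0 = a.a.b.0 | c.(c.0 | c.0) ⊢ -a-> t1, -c-> t2
  t1 = a.b.0 | c.(c.0 | c.0) ⊢ -a-> t3, -c-> t4
  t2 = a.a.b.0 | (c.0 | c.0) ⊢ -a-> t4, -c-> t5, -c-> t6
  t3 = b.0 | c.(c.0 | c.0) ⊢ -b-> t7, -c-> t8
  t4 = a.b.0 | (c.0 | c.0) ⊢ -a-> t8, -c-> t10, -c-> t9
  t5 = a.a.b.0 | (0 | c.0) ⊢ -a-> t9, -c-> t11
  t6 = a.a.b.0 | (c.0 | 0) ⊢ -a-> t10, -c-> t11
  t7 = 0 | c.(c.0 | c.0) ⊢ -c-> t12
  t8 = b.0 | (c.0 | c.0) ⊢ -b-> t12, -c-> t13, -c-> t14
  t9 = a.b.0 | (0 | c.0) ⊢ -a-> t13, -c-> t15
  t10 = a.b.0 | (c.0 | 0) ⊢ -a-> t14, -c-> t15
  t11 = a.a.b.0 | (0 | 0) ⊢ -a-> t15
  t12 = 0 | (c.0 | c.0) ⊢ -c-> t16, -c-> t17
  t13 = b.0 | (0 | c.0) ⊢ -b-> t16, -c-> t18
  t14 = b.0 | (c.0 | 0) ⊢ -b-> t17, -c-> t18
  t15 = a.b.0 | (0 | 0) ⊢ -a-> t18
  t16 = 0 | (0 | c.0) ⊢ -c-> t19
  t17 = 0 | (c.0 | 0) ⊢ -c-> t19
  t18 = b.0 | (0 | 0) ⊢ -b-> t19
  t19 = 0 | (0 | 0) ⊢ (no moves)
Coarsest stable partition (strong bisimilarity classes):
  B0 = {s0}
  B1 = {s14, s3, t11}
  B2 = {s19, s6, t15}
  B3 = {s11, s22, t18}
  B4 = {s16, s23, t19}
  B5 = {s1}
  B6 = {s4}
  B7 = {s10, t8}
  B8 = {s17, s18, t13, t14}
  B9 = {s20, s21, t16, t17}
  B10 = {s15, t12}
  B11 = {s9}
  B12 = {s5, t4}
  B13 = {s12, s13, t10, t9}
  B14 = {s2, t2}
  B15 = {s7, s8, t5, t6}
  B16 = {t0}
  B17 = {t1}
  B18 = {t3}
  B19 = {t7}
s0 ∈ B0, t0 ∈ B16 → different blocks

NO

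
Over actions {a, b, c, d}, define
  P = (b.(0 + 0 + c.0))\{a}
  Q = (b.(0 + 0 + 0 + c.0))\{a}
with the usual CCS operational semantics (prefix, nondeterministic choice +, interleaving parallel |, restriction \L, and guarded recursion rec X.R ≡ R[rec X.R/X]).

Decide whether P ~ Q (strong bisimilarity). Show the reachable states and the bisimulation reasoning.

YES

P's transition system — 3 states:
  s0 = (b.(0 + 0 + c.0))\{a} has moves -b-> s1
  s1 = (0 + 0 + c.0)\{a} has moves -c-> s2
  s2 = 0\{a} has moves deadlocked
Q's transition system — 3 states:
  t0 = (b.(0 + 0 + 0 + c.0))\{a} has moves -b-> t1
  t1 = (0 + 0 + 0 + c.0)\{a} has moves -c-> t2
  t2 = 0\{a} has moves deadlocked
Partition-refinement fixed point:
  B0 = {s0, t0}
  B1 = {s1, t1}
  B2 = {s2, t2}
s0 ∈ B0, t0 ∈ B0 → same block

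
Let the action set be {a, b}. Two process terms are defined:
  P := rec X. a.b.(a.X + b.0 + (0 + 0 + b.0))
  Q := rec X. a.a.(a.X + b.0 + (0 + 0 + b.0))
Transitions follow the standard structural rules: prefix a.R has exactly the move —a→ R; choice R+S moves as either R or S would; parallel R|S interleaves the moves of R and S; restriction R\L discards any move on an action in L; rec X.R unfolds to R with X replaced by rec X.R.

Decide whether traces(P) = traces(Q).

traces(P) ≠ traces(Q) — witness ⟨ab⟩

Reachable graph of P (4 states):
  m0 = rec X. a.b.(a.X + b.0 + (0 + 0 + b.0)) ⊢ =a=> m1
  m1 = b.(a.(rec X. a.b.(a.X + b.0 + (0 + 0 + b.0))) + b.0 + (0 + 0 + b.0)) ⊢ =b=> m2
  m2 = a.(rec X. a.b.(a.X + b.0 + (0 + 0 + b.0))) + b.0 + (0 + 0 + b.0) ⊢ =a=> m0, =b=> m3
  m3 = 0 ⊢ (no moves)
Reachable graph of Q (4 states):
  n0 = rec X. a.a.(a.X + b.0 + (0 + 0 + b.0)) ⊢ =a=> n1
  n1 = a.(a.(rec X. a.a.(a.X + b.0 + (0 + 0 + b.0))) + b.0 + (0 + 0 + b.0)) ⊢ =a=> n2
  n2 = a.(rec X. a.a.(a.X + b.0 + (0 + 0 + b.0))) + b.0 + (0 + 0 + b.0) ⊢ =a=> n0, =b=> n3
  n3 = 0 ⊢ (no moves)
Executing ab from P (initial set {m0}):
  [1] a ⇒ {m1}
  [2] b ⇒ {m2}
  P completes σ.
Executing ab from Q (initial set {n0}):
  [1] a ⇒ {n1}
  [2] b ⇒ ∅ (Q stuck)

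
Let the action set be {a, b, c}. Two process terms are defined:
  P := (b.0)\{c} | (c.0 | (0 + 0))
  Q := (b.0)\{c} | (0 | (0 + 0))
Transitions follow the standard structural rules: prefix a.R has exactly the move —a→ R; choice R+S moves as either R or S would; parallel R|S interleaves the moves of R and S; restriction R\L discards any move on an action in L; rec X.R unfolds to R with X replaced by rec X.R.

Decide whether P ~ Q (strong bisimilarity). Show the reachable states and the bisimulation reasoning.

Reachable graph of P (4 states):
  u0 = (b.0)\{c} | (c.0 | (0 + 0)) has moves --b--▸ u1, --c--▸ u2
  u1 = 0\{c} | (c.0 | (0 + 0)) has moves --c--▸ u3
  u2 = (b.0)\{c} | (0 | (0 + 0)) has moves --b--▸ u3
  u3 = 0\{c} | (0 | (0 + 0)) has moves ∅
Reachable graph of Q (2 states):
  v0 = (b.0)\{c} | (0 | (0 + 0)) has moves --b--▸ v1
  v1 = 0\{c} | (0 | (0 + 0)) has moves ∅
Bisimilarity quotient blocks:
  B0 = {u0}
  B1 = {u2, v0}
  B2 = {u3, v1}
  B3 = {u1}
u0 ∈ B0, v0 ∈ B1 → different blocks

not bisimilar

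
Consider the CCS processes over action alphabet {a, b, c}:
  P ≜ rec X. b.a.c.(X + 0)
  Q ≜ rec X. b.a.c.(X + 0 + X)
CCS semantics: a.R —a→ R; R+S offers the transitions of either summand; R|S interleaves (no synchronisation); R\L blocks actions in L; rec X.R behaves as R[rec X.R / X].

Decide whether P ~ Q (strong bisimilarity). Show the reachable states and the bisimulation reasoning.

P's transition system — 4 states:
  u0 = rec X. b.a.c.(X + 0) | ··b··> u1
  u1 = a.c.((rec X. b.a.c.(X + 0)) + 0) | ··a··> u2
  u2 = c.((rec X. b.a.c.(X + 0)) + 0) | ··c··> u3
  u3 = (rec X. b.a.c.(X + 0)) + 0 | ··b··> u1
Q's transition system — 4 states:
  v0 = rec X. b.a.c.(X + 0 + X) | ··b··> v1
  v1 = a.c.((rec X. b.a.c.(X + 0 + X)) + 0 + (rec X. b.a.c.(X + 0 + X))) | ··a··> v2
  v2 = c.((rec X. b.a.c.(X + 0 + X)) + 0 + (rec X. b.a.c.(X + 0 + X))) | ··c··> v3
  v3 = (rec X. b.a.c.(X + 0 + X)) + 0 + (rec X. b.a.c.(X + 0 + X)) | ··b··> v1
Coarsest stable partition (strong bisimilarity classes):
  B0 = {u0, u3, v0, v3}
  B1 = {u1, v1}
  B2 = {u2, v2}
u0 ∈ B0, v0 ∈ B0 → same block

P ~ Q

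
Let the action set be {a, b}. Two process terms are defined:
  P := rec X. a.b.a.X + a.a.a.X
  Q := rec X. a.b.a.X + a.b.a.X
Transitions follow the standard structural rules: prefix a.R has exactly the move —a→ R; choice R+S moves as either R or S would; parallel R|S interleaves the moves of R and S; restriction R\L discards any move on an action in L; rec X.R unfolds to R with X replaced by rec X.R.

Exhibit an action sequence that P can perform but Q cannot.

aa

P's transition system — 4 states:
  u0 = rec X. a.b.a.X + a.a.a.X :: --a--▸ u1, --a--▸ u2
  u1 = a.a.(rec X. a.b.a.X + a.a.a.X) :: --a--▸ u3
  u2 = b.a.(rec X. a.b.a.X + a.a.a.X) :: --b--▸ u3
  u3 = a.(rec X. a.b.a.X + a.a.a.X) :: --a--▸ u0
Q's transition system — 3 states:
  v0 = rec X. a.b.a.X + a.b.a.X :: --a--▸ v1
  v1 = b.a.(rec X. a.b.a.X + a.b.a.X) :: --b--▸ v2
  v2 = a.(rec X. a.b.a.X + a.b.a.X) :: --a--▸ v0
Executing aa from P (initial set {u0}):
  [1] a ⇒ {u1, u2}
  [2] a ⇒ {u3}
  ✓ P
Executing aa from Q (initial set {v0}):
  [1] a ⇒ {v1}
  [2] a ⇒ ∅  — Q cannot continue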